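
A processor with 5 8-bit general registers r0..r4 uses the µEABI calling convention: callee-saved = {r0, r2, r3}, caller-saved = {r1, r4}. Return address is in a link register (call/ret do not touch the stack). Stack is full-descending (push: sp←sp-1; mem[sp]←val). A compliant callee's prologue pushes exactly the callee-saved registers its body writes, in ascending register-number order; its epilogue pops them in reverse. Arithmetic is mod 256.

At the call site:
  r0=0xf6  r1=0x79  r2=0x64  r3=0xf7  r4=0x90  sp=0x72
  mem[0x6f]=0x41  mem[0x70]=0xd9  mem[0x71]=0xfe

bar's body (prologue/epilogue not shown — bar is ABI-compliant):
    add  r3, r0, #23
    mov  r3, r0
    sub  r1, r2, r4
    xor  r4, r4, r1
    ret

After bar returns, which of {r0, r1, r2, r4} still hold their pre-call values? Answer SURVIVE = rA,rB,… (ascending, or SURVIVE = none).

prologue: push r3 -> mem[0x71]=0xf7, sp=0x71
body[0] add  r3, r0, #23 -> r3=0x0d
body[1] mov  r3, r0 -> r3=0xf6
body[2] sub  r1, r2, r4 -> r1=0xd4
body[3] xor  r4, r4, r1 -> r4=0x44
epilogue: pop r3=0xf7, sp=0x72
r0: callee-saved, written=False
r1: caller-saved, written=True
r2: callee-saved, written=False
r4: caller-saved, written=True

SURVIVE = r0,r2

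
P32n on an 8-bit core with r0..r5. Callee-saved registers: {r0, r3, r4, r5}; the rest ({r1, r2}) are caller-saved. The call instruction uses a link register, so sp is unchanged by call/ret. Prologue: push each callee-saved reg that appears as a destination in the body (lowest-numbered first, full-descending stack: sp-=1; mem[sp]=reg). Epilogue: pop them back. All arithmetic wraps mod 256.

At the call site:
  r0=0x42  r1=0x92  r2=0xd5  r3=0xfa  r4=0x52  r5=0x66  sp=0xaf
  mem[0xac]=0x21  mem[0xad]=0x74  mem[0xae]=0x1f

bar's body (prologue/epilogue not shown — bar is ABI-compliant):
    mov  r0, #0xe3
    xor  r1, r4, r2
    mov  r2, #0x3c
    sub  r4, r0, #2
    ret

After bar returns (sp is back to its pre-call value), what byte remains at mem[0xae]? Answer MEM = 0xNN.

MEM = 0x42

prologue: push r0 -> mem[0xae]=0x42, sp=0xae
prologue: push r4 -> mem[0xad]=0x52, sp=0xad
body[0] mov  r0, #0xe3 -> r0=0xe3
body[1] xor  r1, r4, r2 -> r1=0x87
body[2] mov  r2, #0x3c -> r2=0x3c
body[3] sub  r4, r0, #2 -> r4=0xe1
epilogue: pop r4=0x52, sp=0xae
epilogue: pop r0=0x42, sp=0xaf
prologue pushed ['r0', 'r4'] at ['0xae', '0xad']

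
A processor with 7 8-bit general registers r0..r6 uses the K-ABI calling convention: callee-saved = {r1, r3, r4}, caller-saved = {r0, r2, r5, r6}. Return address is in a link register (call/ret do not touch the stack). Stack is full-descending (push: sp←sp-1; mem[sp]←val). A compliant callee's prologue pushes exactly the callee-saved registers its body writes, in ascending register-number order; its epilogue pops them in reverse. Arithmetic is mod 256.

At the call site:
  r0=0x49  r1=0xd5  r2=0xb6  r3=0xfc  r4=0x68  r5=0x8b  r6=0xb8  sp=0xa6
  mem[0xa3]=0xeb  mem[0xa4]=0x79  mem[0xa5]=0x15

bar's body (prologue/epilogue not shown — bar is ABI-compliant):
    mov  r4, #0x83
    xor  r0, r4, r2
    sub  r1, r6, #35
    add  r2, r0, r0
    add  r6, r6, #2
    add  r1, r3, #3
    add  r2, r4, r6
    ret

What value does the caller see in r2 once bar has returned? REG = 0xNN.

REG = 0x3d

prologue: push r1 -> mem[0xa5]=0xd5, sp=0xa5
prologue: push r4 -> mem[0xa4]=0x68, sp=0xa4
body[0] mov  r4, #0x83 -> r4=0x83
body[1] xor  r0, r4, r2 -> r0=0x35
body[2] sub  r1, r6, #35 -> r1=0x95
body[3] add  r2, r0, r0 -> r2=0x6a
body[4] add  r6, r6, #2 -> r6=0xba
body[5] add  r1, r3, #3 -> r1=0xff
body[6] add  r2, r4, r6 -> r2=0x3d
epilogue: pop r4=0x68, sp=0xa5
epilogue: pop r1=0xd5, sp=0xa6
r2 is caller-saved -> body value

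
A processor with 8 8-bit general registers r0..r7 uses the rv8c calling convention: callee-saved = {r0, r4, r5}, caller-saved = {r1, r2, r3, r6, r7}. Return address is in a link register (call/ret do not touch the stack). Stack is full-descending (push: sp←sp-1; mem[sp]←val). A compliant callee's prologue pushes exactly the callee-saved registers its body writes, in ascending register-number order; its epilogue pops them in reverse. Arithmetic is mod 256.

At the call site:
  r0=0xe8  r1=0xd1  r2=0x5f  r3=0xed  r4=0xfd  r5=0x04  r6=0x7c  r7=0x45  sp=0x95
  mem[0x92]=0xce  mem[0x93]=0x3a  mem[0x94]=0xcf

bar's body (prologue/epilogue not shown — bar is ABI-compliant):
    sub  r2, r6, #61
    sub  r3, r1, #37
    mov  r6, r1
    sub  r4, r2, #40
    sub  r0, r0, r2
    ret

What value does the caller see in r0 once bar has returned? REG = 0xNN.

prologue: push r0 -> mem[0x94]=0xe8, sp=0x94
prologue: push r4 -> mem[0x93]=0xfd, sp=0x93
body[0] sub  r2, r6, #61 -> r2=0x3f
body[1] sub  r3, r1, #37 -> r3=0xac
body[2] mov  r6, r1 -> r6=0xd1
body[3] sub  r4, r2, #40 -> r4=0x17
body[4] sub  r0, r0, r2 -> r0=0xa9
epilogue: pop r4=0xfd, sp=0x94
epilogue: pop r0=0xe8, sp=0x95
r0 is callee-saved -> restored

REG = 0xe8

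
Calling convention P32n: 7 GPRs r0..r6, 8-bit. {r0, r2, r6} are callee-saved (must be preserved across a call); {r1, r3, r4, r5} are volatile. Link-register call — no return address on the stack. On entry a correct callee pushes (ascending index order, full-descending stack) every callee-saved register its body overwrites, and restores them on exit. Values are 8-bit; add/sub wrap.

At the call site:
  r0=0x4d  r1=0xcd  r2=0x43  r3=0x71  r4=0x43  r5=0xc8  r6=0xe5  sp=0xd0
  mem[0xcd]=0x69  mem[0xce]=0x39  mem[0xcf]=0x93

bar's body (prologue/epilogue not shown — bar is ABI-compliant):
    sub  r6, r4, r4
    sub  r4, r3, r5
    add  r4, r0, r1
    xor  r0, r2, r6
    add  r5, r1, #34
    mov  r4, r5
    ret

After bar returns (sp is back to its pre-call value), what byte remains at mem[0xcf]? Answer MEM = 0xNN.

MEM = 0x4d

prologue: push r0 → mem[0xcf]=0x4d, sp=0xcf
prologue: push r6 → mem[0xce]=0xe5, sp=0xce
body[0] sub  r6, r4, r4 → r6=0x00
body[1] sub  r4, r3, r5 → r4=0xa9
body[2] add  r4, r0, r1 → r4=0x1a
body[3] xor  r0, r2, r6 → r0=0x43
body[4] add  r5, r1, #34 → r5=0xef
body[5] mov  r4, r5 → r4=0xef
epilogue: pop r6=0xe5, sp=0xcf
epilogue: pop r0=0x4d, sp=0xd0
prologue pushed ['r0', 'r6'] at ['0xcf', '0xce']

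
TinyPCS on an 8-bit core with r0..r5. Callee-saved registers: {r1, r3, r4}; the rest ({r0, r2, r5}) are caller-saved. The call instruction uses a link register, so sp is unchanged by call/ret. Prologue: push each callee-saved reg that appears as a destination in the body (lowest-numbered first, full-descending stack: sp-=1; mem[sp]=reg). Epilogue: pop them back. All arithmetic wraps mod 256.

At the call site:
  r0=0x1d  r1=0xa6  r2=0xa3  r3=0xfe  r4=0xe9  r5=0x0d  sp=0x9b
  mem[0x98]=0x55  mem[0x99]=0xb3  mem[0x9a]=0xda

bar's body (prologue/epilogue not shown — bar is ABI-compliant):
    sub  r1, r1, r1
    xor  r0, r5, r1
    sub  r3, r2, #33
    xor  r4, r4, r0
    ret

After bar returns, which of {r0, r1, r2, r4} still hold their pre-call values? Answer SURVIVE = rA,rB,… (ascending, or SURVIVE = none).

prologue: push r1 → mem[0x9a]=0xa6, sp=0x9a
prologue: push r3 → mem[0x99]=0xfe, sp=0x99
prologue: push r4 → mem[0x98]=0xe9, sp=0x98
body[0] sub  r1, r1, r1 → r1=0x00
body[1] xor  r0, r5, r1 → r0=0x0d
body[2] sub  r3, r2, #33 → r3=0x82
body[3] xor  r4, r4, r0 → r4=0xe4
epilogue: pop r4=0xe9, sp=0x99
epilogue: pop r3=0xfe, sp=0x9a
epilogue: pop r1=0xa6, sp=0x9b
r0: caller-saved, written=True
r1: callee-saved, written=True
r2: caller-saved, written=False
r4: callee-saved, written=True

SURVIVE = r1,r2,r4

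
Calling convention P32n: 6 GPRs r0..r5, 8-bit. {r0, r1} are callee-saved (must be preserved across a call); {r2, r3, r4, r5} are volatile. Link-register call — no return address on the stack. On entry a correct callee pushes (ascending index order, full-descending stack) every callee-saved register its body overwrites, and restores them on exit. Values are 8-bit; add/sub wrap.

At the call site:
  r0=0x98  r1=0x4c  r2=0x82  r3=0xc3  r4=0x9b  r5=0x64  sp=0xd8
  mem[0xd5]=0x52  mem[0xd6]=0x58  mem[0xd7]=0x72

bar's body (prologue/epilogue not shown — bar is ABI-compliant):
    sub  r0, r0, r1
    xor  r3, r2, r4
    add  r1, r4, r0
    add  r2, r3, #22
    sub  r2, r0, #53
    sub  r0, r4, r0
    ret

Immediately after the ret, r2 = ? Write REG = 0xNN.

prologue: push r0 → mem[0xd7]=0x98, sp=0xd7
prologue: push r1 → mem[0xd6]=0x4c, sp=0xd6
body[0] sub  r0, r0, r1 → r0=0x4c
body[1] xor  r3, r2, r4 → r3=0x19
body[2] add  r1, r4, r0 → r1=0xe7
body[3] add  r2, r3, #22 → r2=0x2f
body[4] sub  r2, r0, #53 → r2=0x17
body[5] sub  r0, r4, r0 → r0=0x4f
epilogue: pop r1=0x4c, sp=0xd7
epilogue: pop r0=0x98, sp=0xd8
r2 is caller-saved → body value

REG = 0x17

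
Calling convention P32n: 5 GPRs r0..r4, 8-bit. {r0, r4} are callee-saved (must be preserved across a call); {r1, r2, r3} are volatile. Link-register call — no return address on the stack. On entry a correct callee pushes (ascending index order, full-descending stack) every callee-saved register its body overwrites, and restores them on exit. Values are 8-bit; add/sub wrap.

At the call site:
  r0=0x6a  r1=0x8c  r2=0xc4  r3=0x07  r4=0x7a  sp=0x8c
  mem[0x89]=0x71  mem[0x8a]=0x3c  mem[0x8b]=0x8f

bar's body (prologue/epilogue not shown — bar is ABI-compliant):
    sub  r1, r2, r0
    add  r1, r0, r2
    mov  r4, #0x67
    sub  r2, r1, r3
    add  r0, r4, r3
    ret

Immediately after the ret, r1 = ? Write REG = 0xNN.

prologue: push r0 -> mem[0x8b]=0x6a, sp=0x8b
prologue: push r4 -> mem[0x8a]=0x7a, sp=0x8a
body[0] sub  r1, r2, r0 -> r1=0x5a
body[1] add  r1, r0, r2 -> r1=0x2e
body[2] mov  r4, #0x67 -> r4=0x67
body[3] sub  r2, r1, r3 -> r2=0x27
body[4] add  r0, r4, r3 -> r0=0x6e
epilogue: pop r4=0x7a, sp=0x8b
epilogue: pop r0=0x6a, sp=0x8c
r1 is caller-saved -> body value

REG = 0x2e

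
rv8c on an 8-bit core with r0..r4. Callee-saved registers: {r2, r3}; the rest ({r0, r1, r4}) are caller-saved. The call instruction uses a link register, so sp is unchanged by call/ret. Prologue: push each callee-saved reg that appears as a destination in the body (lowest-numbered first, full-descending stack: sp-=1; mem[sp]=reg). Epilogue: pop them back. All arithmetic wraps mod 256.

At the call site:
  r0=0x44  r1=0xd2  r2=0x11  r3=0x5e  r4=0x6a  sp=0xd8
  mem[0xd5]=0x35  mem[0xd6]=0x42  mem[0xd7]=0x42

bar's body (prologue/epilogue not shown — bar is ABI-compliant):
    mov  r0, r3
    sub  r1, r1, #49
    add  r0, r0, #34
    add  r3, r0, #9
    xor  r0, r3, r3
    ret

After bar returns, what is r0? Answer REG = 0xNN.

REG = 0x00

prologue: push r3 → mem[0xd7]=0x5e, sp=0xd7
body[0] mov  r0, r3 → r0=0x5e
body[1] sub  r1, r1, #49 → r1=0xa1
body[2] add  r0, r0, #34 → r0=0x80
body[3] add  r3, r0, #9 → r3=0x89
body[4] xor  r0, r3, r3 → r0=0x00
epilogue: pop r3=0x5e, sp=0xd8
r0 is caller-saved → body value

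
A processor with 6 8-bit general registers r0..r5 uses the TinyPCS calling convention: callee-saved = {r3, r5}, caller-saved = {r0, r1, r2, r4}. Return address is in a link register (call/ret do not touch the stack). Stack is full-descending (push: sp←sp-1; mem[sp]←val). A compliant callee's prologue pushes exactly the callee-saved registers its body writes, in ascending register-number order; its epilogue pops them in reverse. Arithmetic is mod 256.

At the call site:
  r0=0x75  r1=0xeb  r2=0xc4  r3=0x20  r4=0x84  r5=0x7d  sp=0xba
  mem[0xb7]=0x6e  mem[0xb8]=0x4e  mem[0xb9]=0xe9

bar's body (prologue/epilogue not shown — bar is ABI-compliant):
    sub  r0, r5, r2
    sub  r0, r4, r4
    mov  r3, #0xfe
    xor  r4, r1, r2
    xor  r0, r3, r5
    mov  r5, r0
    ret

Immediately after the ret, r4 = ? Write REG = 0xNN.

REG = 0x2f

prologue: push r3 → mem[0xb9]=0x20, sp=0xb9
prologue: push r5 → mem[0xb8]=0x7d, sp=0xb8
body[0] sub  r0, r5, r2 → r0=0xb9
body[1] sub  r0, r4, r4 → r0=0x00
body[2] mov  r3, #0xfe → r3=0xfe
body[3] xor  r4, r1, r2 → r4=0x2f
body[4] xor  r0, r3, r5 → r0=0x83
body[5] mov  r5, r0 → r5=0x83
epilogue: pop r5=0x7d, sp=0xb9
epilogue: pop r3=0x20, sp=0xba
r4 is caller-saved → body value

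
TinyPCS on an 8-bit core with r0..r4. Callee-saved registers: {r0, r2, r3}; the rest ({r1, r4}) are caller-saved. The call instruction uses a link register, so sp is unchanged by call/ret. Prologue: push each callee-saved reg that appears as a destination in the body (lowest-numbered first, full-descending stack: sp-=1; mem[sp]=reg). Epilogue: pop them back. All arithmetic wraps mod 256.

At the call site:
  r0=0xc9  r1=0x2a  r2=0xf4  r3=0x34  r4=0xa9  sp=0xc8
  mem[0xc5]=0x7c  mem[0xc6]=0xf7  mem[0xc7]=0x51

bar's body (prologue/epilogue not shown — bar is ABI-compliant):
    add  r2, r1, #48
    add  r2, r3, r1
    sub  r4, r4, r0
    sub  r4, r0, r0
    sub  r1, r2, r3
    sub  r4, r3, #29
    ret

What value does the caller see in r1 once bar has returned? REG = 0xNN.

REG = 0x2a

prologue: push r2 → mem[0xc7]=0xf4, sp=0xc7
body[0] add  r2, r1, #48 → r2=0x5a
body[1] add  r2, r3, r1 → r2=0x5e
body[2] sub  r4, r4, r0 → r4=0xe0
body[3] sub  r4, r0, r0 → r4=0x00
body[4] sub  r1, r2, r3 → r1=0x2a
body[5] sub  r4, r3, #29 → r4=0x17
epilogue: pop r2=0xf4, sp=0xc8
r1 is caller-saved → body value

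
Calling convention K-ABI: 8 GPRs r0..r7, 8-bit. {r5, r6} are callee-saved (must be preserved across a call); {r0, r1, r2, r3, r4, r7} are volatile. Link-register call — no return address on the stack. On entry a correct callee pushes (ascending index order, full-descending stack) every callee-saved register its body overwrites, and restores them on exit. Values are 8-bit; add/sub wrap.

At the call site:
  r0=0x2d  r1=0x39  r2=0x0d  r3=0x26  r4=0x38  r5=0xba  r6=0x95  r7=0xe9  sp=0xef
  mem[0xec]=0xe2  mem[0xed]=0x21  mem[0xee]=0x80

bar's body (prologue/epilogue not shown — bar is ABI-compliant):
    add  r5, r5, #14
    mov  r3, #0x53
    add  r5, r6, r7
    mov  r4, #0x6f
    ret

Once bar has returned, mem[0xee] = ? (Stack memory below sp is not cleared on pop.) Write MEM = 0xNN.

MEM = 0xba

prologue: push r5 → mem[0xee]=0xba, sp=0xee
body[0] add  r5, r5, #14 → r5=0xc8
body[1] mov  r3, #0x53 → r3=0x53
body[2] add  r5, r6, r7 → r5=0x7e
body[3] mov  r4, #0x6f → r4=0x6f
epilogue: pop r5=0xba, sp=0xef
prologue pushed ['r5'] at ['0xee']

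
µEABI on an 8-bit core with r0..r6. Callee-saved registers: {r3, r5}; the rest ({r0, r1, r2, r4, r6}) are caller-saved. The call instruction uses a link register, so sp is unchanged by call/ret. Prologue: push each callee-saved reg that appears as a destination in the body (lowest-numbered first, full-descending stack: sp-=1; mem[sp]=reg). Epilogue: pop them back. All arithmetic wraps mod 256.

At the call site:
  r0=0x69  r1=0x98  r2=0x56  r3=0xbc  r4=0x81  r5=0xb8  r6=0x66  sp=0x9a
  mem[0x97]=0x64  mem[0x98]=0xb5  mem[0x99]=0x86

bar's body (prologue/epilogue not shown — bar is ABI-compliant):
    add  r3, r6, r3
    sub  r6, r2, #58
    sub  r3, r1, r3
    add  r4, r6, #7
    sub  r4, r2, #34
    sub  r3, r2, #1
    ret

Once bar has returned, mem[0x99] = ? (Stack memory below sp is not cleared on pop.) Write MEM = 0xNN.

prologue: push r3 -> mem[0x99]=0xbc, sp=0x99
body[0] add  r3, r6, r3 -> r3=0x22
body[1] sub  r6, r2, #58 -> r6=0x1c
body[2] sub  r3, r1, r3 -> r3=0x76
body[3] add  r4, r6, #7 -> r4=0x23
body[4] sub  r4, r2, #34 -> r4=0x34
body[5] sub  r3, r2, #1 -> r3=0x55
epilogue: pop r3=0xbc, sp=0x9a
prologue pushed ['r3'] at ['0x99']

MEM = 0xbc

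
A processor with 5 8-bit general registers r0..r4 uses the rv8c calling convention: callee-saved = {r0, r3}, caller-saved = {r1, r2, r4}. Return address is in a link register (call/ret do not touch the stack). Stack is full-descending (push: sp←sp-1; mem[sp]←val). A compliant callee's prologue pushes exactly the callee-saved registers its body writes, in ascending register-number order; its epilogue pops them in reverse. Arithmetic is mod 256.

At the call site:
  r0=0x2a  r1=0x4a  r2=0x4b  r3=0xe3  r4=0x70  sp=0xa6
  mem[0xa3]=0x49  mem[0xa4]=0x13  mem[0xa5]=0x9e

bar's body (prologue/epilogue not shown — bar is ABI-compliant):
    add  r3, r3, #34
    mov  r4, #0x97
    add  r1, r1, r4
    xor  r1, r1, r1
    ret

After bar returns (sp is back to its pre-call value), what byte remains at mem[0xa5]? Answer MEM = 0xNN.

prologue: push r3 -> mem[0xa5]=0xe3, sp=0xa5
body[0] add  r3, r3, #34 -> r3=0x05
body[1] mov  r4, #0x97 -> r4=0x97
body[2] add  r1, r1, r4 -> r1=0xe1
body[3] xor  r1, r1, r1 -> r1=0x00
epilogue: pop r3=0xe3, sp=0xa6
prologue pushed ['r3'] at ['0xa5']

MEM = 0xe3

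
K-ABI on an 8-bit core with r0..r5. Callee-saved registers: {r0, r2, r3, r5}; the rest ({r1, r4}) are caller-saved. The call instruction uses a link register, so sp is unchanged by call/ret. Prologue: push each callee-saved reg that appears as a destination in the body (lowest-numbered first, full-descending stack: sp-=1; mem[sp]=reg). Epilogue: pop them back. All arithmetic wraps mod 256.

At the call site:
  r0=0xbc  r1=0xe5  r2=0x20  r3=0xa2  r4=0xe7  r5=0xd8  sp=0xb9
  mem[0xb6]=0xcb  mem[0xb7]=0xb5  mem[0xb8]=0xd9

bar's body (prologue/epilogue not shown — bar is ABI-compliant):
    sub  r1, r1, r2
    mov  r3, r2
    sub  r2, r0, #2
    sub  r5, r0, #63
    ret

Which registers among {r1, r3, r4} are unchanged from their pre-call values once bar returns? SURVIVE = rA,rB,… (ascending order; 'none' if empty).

prologue: push r2 -> mem[0xb8]=0x20, sp=0xb8
prologue: push r3 -> mem[0xb7]=0xa2, sp=0xb7
prologue: push r5 -> mem[0xb6]=0xd8, sp=0xb6
body[0] sub  r1, r1, r2 -> r1=0xc5
body[1] mov  r3, r2 -> r3=0x20
body[2] sub  r2, r0, #2 -> r2=0xba
body[3] sub  r5, r0, #63 -> r5=0x7d
epilogue: pop r5=0xd8, sp=0xb7
epilogue: pop r3=0xa2, sp=0xb8
epilogue: pop r2=0x20, sp=0xb9
r1: caller-saved, written=True
r3: callee-saved, written=True
r4: caller-saved, written=False

SURVIVE = r3,r4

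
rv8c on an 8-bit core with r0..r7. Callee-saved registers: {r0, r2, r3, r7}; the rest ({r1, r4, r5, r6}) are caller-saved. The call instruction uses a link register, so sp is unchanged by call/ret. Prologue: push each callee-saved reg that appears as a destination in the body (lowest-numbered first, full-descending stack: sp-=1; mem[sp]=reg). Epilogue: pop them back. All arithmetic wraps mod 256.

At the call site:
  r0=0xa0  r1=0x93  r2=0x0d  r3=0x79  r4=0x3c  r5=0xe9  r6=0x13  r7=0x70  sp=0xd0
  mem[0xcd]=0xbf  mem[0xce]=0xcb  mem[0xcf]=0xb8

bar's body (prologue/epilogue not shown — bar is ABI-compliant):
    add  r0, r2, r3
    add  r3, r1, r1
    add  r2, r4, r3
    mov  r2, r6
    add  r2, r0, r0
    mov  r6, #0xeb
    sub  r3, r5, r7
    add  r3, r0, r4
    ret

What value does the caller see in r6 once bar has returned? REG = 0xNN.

prologue: push r0 -> mem[0xcf]=0xa0, sp=0xcf
prologue: push r2 -> mem[0xce]=0x0d, sp=0xce
prologue: push r3 -> mem[0xcd]=0x79, sp=0xcd
body[0] add  r0, r2, r3 -> r0=0x86
body[1] add  r3, r1, r1 -> r3=0x26
body[2] add  r2, r4, r3 -> r2=0x62
body[3] mov  r2, r6 -> r2=0x13
body[4] add  r2, r0, r0 -> r2=0x0c
body[5] mov  r6, #0xeb -> r6=0xeb
body[6] sub  r3, r5, r7 -> r3=0x79
body[7] add  r3, r0, r4 -> r3=0xc2
epilogue: pop r3=0x79, sp=0xce
epilogue: pop r2=0x0d, sp=0xcf
epilogue: pop r0=0xa0, sp=0xd0
r6 is caller-saved -> body value

REG = 0xeb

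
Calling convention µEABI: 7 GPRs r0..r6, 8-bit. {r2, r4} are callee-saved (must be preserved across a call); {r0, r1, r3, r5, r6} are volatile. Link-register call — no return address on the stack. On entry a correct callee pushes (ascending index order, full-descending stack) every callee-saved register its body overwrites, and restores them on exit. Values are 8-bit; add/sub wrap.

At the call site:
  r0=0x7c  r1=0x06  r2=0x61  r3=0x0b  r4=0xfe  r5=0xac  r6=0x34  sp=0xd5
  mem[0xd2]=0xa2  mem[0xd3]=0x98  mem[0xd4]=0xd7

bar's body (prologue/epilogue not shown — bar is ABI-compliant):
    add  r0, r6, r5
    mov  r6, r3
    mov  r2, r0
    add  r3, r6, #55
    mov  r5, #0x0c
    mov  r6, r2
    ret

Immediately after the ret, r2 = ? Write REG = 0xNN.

REG = 0x61

prologue: push r2 → mem[0xd4]=0x61, sp=0xd4
body[0] add  r0, r6, r5 → r0=0xe0
body[1] mov  r6, r3 → r6=0x0b
body[2] mov  r2, r0 → r2=0xe0
body[3] add  r3, r6, #55 → r3=0x42
body[4] mov  r5, #0x0c → r5=0x0c
body[5] mov  r6, r2 → r6=0xe0
epilogue: pop r2=0x61, sp=0xd5
r2 is callee-saved → restored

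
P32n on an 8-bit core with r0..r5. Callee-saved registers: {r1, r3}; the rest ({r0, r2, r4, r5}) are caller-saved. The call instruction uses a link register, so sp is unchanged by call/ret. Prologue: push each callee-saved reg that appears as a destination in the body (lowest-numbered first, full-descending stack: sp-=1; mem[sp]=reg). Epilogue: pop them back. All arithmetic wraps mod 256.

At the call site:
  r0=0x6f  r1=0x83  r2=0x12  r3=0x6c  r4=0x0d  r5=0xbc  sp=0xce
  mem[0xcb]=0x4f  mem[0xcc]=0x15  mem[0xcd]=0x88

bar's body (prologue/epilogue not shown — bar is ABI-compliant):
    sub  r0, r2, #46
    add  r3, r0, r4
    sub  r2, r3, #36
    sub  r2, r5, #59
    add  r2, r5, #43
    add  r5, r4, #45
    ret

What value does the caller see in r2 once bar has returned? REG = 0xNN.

prologue: push r3 -> mem[0xcd]=0x6c, sp=0xcd
body[0] sub  r0, r2, #46 -> r0=0xe4
body[1] add  r3, r0, r4 -> r3=0xf1
body[2] sub  r2, r3, #36 -> r2=0xcd
body[3] sub  r2, r5, #59 -> r2=0x81
body[4] add  r2, r5, #43 -> r2=0xe7
body[5] add  r5, r4, #45 -> r5=0x3a
epilogue: pop r3=0x6c, sp=0xce
r2 is caller-saved -> body value

REG = 0xe7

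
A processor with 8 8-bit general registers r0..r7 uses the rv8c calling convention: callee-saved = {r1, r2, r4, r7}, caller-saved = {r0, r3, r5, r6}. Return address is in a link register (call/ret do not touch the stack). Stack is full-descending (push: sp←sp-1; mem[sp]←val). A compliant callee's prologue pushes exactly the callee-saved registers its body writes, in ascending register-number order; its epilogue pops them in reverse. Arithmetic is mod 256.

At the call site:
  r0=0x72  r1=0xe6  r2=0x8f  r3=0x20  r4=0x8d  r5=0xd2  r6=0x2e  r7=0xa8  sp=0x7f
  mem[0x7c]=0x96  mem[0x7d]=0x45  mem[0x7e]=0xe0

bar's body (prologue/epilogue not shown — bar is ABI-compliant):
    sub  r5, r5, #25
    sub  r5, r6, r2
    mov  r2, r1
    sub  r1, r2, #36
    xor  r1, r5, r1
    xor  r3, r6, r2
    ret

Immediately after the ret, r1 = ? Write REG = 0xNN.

prologue: push r1 -> mem[0x7e]=0xe6, sp=0x7e
prologue: push r2 -> mem[0x7d]=0x8f, sp=0x7d
body[0] sub  r5, r5, #25 -> r5=0xb9
body[1] sub  r5, r6, r2 -> r5=0x9f
body[2] mov  r2, r1 -> r2=0xe6
body[3] sub  r1, r2, #36 -> r1=0xc2
body[4] xor  r1, r5, r1 -> r1=0x5d
body[5] xor  r3, r6, r2 -> r3=0xc8
epilogue: pop r2=0x8f, sp=0x7e
epilogue: pop r1=0xe6, sp=0x7f
r1 is callee-saved -> restored

REG = 0xe6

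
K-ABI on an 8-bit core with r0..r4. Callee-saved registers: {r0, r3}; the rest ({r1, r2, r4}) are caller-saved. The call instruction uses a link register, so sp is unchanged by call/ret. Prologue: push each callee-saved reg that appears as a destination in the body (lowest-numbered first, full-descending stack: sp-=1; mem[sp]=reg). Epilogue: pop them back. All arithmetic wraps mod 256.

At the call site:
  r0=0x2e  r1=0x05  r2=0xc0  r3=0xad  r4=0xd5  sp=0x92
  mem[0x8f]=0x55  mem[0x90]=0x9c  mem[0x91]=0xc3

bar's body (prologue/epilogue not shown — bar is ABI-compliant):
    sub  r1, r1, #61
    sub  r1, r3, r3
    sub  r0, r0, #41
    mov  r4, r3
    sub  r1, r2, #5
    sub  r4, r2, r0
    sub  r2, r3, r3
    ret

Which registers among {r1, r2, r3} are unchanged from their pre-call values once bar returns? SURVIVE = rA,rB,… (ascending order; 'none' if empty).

prologue: push r0 → mem[0x91]=0x2e, sp=0x91
body[0] sub  r1, r1, #61 → r1=0xc8
body[1] sub  r1, r3, r3 → r1=0x00
body[2] sub  r0, r0, #41 → r0=0x05
body[3] mov  r4, r3 → r4=0xad
body[4] sub  r1, r2, #5 → r1=0xbb
body[5] sub  r4, r2, r0 → r4=0xbb
body[6] sub  r2, r3, r3 → r2=0x00
epilogue: pop r0=0x2e, sp=0x92
r1: caller-saved, written=True
r2: caller-saved, written=True
r3: callee-saved, written=False

SURVIVE = r3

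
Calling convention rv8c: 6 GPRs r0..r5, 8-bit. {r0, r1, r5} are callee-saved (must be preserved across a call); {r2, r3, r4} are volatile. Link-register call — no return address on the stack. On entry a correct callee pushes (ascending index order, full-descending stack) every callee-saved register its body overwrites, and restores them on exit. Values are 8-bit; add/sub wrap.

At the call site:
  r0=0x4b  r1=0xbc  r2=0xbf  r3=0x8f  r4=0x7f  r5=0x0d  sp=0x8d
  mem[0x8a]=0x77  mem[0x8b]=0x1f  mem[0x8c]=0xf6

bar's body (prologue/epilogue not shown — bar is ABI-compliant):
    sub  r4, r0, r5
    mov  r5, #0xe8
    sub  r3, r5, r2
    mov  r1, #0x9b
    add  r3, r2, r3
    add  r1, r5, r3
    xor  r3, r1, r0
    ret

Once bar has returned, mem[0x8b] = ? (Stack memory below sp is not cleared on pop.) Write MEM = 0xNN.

MEM = 0x0d

prologue: push r1 → mem[0x8c]=0xbc, sp=0x8c
prologue: push r5 → mem[0x8b]=0x0d, sp=0x8b
body[0] sub  r4, r0, r5 → r4=0x3e
body[1] mov  r5, #0xe8 → r5=0xe8
body[2] sub  r3, r5, r2 → r3=0x29
body[3] mov  r1, #0x9b → r1=0x9b
body[4] add  r3, r2, r3 → r3=0xe8
body[5] add  r1, r5, r3 → r1=0xd0
body[6] xor  r3, r1, r0 → r3=0x9b
epilogue: pop r5=0x0d, sp=0x8c
epilogue: pop r1=0xbc, sp=0x8d
prologue pushed ['r1', 'r5'] at ['0x8c', '0x8b']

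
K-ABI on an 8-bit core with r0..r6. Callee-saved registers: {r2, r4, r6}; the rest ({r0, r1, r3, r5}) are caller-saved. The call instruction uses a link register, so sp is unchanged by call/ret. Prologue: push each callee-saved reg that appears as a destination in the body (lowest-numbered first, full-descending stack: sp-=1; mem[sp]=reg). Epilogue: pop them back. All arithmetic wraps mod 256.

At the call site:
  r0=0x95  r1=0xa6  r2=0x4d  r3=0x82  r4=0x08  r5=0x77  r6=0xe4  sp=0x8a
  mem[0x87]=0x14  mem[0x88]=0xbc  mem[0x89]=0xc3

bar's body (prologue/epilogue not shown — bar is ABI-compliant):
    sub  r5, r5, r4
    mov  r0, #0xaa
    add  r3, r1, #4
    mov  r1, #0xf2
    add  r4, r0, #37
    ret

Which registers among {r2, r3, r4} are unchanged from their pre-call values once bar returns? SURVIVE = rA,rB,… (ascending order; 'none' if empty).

prologue: push r4 -> mem[0x89]=0x08, sp=0x89
body[0] sub  r5, r5, r4 -> r5=0x6f
body[1] mov  r0, #0xaa -> r0=0xaa
body[2] add  r3, r1, #4 -> r3=0xaa
body[3] mov  r1, #0xf2 -> r1=0xf2
body[4] add  r4, r0, #37 -> r4=0xcf
epilogue: pop r4=0x08, sp=0x8a
r2: callee-saved, written=False
r3: caller-saved, written=True
r4: callee-saved, written=True

SURVIVE = r2,r4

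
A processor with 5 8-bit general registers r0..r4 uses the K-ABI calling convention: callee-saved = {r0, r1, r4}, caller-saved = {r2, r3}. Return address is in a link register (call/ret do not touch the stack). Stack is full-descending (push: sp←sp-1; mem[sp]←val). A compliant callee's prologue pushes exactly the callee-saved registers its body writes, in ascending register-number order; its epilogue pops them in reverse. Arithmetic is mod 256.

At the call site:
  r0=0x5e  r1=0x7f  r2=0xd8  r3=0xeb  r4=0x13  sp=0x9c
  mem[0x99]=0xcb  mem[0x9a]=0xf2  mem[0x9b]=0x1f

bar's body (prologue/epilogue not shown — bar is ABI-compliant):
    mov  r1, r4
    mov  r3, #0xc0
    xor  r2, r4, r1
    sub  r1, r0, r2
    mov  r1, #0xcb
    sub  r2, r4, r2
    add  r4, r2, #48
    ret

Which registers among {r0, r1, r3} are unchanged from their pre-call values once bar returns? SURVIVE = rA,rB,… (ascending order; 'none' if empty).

SURVIVE = r0,r1

prologue: push r1 → mem[0x9b]=0x7f, sp=0x9b
prologue: push r4 → mem[0x9a]=0x13, sp=0x9a
body[0] mov  r1, r4 → r1=0x13
body[1] mov  r3, #0xc0 → r3=0xc0
body[2] xor  r2, r4, r1 → r2=0x00
body[3] sub  r1, r0, r2 → r1=0x5e
body[4] mov  r1, #0xcb → r1=0xcb
body[5] sub  r2, r4, r2 → r2=0x13
body[6] add  r4, r2, #48 → r4=0x43
epilogue: pop r4=0x13, sp=0x9b
epilogue: pop r1=0x7f, sp=0x9c
r0: callee-saved, written=False
r1: callee-saved, written=True
r3: caller-saved, written=True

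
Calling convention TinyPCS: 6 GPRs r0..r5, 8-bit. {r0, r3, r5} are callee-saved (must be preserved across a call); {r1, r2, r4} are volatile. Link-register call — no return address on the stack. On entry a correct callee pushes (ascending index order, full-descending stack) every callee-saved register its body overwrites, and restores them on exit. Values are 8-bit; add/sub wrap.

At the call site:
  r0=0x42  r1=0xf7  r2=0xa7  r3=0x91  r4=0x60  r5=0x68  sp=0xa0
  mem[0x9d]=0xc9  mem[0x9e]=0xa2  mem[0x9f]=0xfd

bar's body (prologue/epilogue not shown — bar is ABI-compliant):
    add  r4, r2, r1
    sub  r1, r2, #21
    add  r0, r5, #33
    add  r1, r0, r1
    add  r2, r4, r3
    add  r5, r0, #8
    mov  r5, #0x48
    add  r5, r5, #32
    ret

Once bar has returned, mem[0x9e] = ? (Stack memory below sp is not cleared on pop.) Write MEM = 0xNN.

prologue: push r0 → mem[0x9f]=0x42, sp=0x9f
prologue: push r5 → mem[0x9e]=0x68, sp=0x9e
body[0] add  r4, r2, r1 → r4=0x9e
body[1] sub  r1, r2, #21 → r1=0x92
body[2] add  r0, r5, #33 → r0=0x89
body[3] add  r1, r0, r1 → r1=0x1b
body[4] add  r2, r4, r3 → r2=0x2f
body[5] add  r5, r0, #8 → r5=0x91
body[6] mov  r5, #0x48 → r5=0x48
body[7] add  r5, r5, #32 → r5=0x68
epilogue: pop r5=0x68, sp=0x9f
epilogue: pop r0=0x42, sp=0xa0
prologue pushed ['r0', 'r5'] at ['0x9f', '0x9e']

MEM = 0x68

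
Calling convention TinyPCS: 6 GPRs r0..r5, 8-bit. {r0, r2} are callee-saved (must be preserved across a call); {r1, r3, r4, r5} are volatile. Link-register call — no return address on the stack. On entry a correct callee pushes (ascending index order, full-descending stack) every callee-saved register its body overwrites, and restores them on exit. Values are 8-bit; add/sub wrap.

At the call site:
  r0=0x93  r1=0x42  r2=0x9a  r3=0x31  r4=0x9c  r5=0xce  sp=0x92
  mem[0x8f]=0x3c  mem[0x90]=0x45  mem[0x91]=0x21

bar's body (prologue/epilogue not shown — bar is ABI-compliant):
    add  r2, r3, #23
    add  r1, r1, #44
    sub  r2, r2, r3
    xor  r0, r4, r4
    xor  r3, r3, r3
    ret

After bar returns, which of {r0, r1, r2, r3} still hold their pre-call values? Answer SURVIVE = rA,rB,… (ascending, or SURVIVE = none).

prologue: push r0 → mem[0x91]=0x93, sp=0x91
prologue: push r2 → mem[0x90]=0x9a, sp=0x90
body[0] add  r2, r3, #23 → r2=0x48
body[1] add  r1, r1, #44 → r1=0x6e
body[2] sub  r2, r2, r3 → r2=0x17
body[3] xor  r0, r4, r4 → r0=0x00
body[4] xor  r3, r3, r3 → r3=0x00
epilogue: pop r2=0x9a, sp=0x91
epilogue: pop r0=0x93, sp=0x92
r0: callee-saved, written=True
r1: caller-saved, written=True
r2: callee-saved, written=True
r3: caller-saved, written=True

SURVIVE = r0,r2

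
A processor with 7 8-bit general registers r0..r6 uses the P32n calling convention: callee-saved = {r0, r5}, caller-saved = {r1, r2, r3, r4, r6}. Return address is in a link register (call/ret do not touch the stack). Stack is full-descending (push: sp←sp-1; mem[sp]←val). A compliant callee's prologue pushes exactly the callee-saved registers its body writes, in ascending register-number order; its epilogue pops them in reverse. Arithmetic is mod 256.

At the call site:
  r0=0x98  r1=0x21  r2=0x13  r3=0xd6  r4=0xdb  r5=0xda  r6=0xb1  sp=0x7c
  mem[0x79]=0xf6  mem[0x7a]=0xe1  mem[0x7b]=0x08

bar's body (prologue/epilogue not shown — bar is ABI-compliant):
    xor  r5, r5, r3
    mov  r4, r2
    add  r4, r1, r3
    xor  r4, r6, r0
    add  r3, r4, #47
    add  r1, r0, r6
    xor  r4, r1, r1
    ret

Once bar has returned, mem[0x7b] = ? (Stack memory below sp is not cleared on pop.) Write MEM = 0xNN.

MEM = 0xda

prologue: push r5 → mem[0x7b]=0xda, sp=0x7b
body[0] xor  r5, r5, r3 → r5=0x0c
body[1] mov  r4, r2 → r4=0x13
body[2] add  r4, r1, r3 → r4=0xf7
body[3] xor  r4, r6, r0 → r4=0x29
body[4] add  r3, r4, #47 → r3=0x58
body[5] add  r1, r0, r6 → r1=0x49
body[6] xor  r4, r1, r1 → r4=0x00
epilogue: pop r5=0xda, sp=0x7c
prologue pushed ['r5'] at ['0x7b']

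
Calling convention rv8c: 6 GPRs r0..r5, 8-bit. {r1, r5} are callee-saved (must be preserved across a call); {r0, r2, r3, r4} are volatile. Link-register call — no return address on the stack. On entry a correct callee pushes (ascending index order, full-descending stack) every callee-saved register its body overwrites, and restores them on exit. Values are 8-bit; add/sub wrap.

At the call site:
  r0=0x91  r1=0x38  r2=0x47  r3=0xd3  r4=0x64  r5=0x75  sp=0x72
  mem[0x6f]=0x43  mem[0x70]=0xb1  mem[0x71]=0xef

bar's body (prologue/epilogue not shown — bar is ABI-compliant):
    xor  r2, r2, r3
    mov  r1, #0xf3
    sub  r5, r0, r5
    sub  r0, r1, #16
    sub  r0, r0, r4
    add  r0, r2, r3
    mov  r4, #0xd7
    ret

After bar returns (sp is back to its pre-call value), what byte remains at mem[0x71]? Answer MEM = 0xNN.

prologue: push r1 → mem[0x71]=0x38, sp=0x71
prologue: push r5 → mem[0x70]=0x75, sp=0x70
body[0] xor  r2, r2, r3 → r2=0x94
body[1] mov  r1, #0xf3 → r1=0xf3
body[2] sub  r5, r0, r5 → r5=0x1c
body[3] sub  r0, r1, #16 → r0=0xe3
body[4] sub  r0, r0, r4 → r0=0x7f
body[5] add  r0, r2, r3 → r0=0x67
body[6] mov  r4, #0xd7 → r4=0xd7
epilogue: pop r5=0x75, sp=0x71
epilogue: pop r1=0x38, sp=0x72
prologue pushed ['r1', 'r5'] at ['0x71', '0x70']

MEM = 0x38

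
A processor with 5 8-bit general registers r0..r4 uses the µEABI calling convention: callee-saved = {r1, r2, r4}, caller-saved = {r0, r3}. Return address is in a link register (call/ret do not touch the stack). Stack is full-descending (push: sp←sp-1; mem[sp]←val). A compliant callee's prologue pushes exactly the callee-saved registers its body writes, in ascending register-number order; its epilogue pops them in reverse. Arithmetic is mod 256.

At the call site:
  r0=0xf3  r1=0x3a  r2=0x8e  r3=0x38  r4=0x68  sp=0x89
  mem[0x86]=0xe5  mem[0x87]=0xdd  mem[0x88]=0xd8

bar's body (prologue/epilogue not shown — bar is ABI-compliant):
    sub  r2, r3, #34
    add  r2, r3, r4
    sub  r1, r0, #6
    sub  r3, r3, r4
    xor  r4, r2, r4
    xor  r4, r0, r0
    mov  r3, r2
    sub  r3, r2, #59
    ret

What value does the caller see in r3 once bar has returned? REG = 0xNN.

prologue: push r1 -> mem[0x88]=0x3a, sp=0x88
prologue: push r2 -> mem[0x87]=0x8e, sp=0x87
prologue: push r4 -> mem[0x86]=0x68, sp=0x86
body[0] sub  r2, r3, #34 -> r2=0x16
body[1] add  r2, r3, r4 -> r2=0xa0
body[2] sub  r1, r0, #6 -> r1=0xed
body[3] sub  r3, r3, r4 -> r3=0xd0
body[4] xor  r4, r2, r4 -> r4=0xc8
body[5] xor  r4, r0, r0 -> r4=0x00
body[6] mov  r3, r2 -> r3=0xa0
body[7] sub  r3, r2, #59 -> r3=0x65
epilogue: pop r4=0x68, sp=0x87
epilogue: pop r2=0x8e, sp=0x88
epilogue: pop r1=0x3a, sp=0x89
r3 is caller-saved -> body value

REG = 0x65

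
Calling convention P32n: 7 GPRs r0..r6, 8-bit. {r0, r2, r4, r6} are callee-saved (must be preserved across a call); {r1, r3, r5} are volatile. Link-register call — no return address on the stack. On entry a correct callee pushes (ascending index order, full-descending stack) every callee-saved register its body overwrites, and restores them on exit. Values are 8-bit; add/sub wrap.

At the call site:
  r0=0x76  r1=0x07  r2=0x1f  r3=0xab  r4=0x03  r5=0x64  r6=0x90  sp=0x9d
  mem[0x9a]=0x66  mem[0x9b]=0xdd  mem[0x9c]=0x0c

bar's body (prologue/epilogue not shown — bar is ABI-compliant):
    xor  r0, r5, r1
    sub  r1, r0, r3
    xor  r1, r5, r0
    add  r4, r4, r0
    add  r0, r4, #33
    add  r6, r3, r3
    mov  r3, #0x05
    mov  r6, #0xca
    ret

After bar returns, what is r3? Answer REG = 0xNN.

prologue: push r0 → mem[0x9c]=0x76, sp=0x9c
prologue: push r4 → mem[0x9b]=0x03, sp=0x9b
prologue: push r6 → mem[0x9a]=0x90, sp=0x9a
body[0] xor  r0, r5, r1 → r0=0x63
body[1] sub  r1, r0, r3 → r1=0xb8
body[2] xor  r1, r5, r0 → r1=0x07
body[3] add  r4, r4, r0 → r4=0x66
body[4] add  r0, r4, #33 → r0=0x87
body[5] add  r6, r3, r3 → r6=0x56
body[6] mov  r3, #0x05 → r3=0x05
body[7] mov  r6, #0xca → r6=0xca
epilogue: pop r6=0x90, sp=0x9b
epilogue: pop r4=0x03, sp=0x9c
epilogue: pop r0=0x76, sp=0x9d
r3 is caller-saved → body value

REG = 0x05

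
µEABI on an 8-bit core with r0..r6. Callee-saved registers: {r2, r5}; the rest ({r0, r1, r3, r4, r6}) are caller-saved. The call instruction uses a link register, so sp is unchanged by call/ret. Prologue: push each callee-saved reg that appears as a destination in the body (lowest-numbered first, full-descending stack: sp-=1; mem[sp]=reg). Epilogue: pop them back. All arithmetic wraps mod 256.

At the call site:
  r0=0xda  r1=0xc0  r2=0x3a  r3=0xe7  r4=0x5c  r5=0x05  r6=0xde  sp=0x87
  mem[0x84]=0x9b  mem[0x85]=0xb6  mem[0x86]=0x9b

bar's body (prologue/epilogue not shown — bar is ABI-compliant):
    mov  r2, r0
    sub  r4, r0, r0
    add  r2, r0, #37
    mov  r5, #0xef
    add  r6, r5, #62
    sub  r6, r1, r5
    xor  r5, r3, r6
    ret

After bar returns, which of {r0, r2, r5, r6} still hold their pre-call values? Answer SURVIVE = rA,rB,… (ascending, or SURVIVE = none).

prologue: push r2 -> mem[0x86]=0x3a, sp=0x86
prologue: push r5 -> mem[0x85]=0x05, sp=0x85
body[0] mov  r2, r0 -> r2=0xda
body[1] sub  r4, r0, r0 -> r4=0x00
body[2] add  r2, r0, #37 -> r2=0xff
body[3] mov  r5, #0xef -> r5=0xef
body[4] add  r6, r5, #62 -> r6=0x2d
body[5] sub  r6, r1, r5 -> r6=0xd1
body[6] xor  r5, r3, r6 -> r5=0x36
epilogue: pop r5=0x05, sp=0x86
epilogue: pop r2=0x3a, sp=0x87
r0: caller-saved, written=False
r2: callee-saved, written=True
r5: callee-saved, written=True
r6: caller-saved, written=True

SURVIVE = r0,r2,r5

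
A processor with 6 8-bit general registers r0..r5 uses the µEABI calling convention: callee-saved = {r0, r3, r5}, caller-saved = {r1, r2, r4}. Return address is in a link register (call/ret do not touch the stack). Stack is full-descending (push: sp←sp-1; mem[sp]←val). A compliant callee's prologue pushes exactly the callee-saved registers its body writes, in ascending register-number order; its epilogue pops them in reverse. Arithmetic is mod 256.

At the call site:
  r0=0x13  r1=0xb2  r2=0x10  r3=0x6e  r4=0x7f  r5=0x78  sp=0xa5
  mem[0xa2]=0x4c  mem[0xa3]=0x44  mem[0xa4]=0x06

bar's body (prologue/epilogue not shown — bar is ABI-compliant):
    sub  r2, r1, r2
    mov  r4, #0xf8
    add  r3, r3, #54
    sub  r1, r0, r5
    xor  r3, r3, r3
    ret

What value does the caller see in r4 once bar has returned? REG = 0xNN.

REG = 0xf8

prologue: push r3 → mem[0xa4]=0x6e, sp=0xa4
body[0] sub  r2, r1, r2 → r2=0xa2
body[1] mov  r4, #0xf8 → r4=0xf8
body[2] add  r3, r3, #54 → r3=0xa4
body[3] sub  r1, r0, r5 → r1=0x9b
body[4] xor  r3, r3, r3 → r3=0x00
epilogue: pop r3=0x6e, sp=0xa5
r4 is caller-saved → body value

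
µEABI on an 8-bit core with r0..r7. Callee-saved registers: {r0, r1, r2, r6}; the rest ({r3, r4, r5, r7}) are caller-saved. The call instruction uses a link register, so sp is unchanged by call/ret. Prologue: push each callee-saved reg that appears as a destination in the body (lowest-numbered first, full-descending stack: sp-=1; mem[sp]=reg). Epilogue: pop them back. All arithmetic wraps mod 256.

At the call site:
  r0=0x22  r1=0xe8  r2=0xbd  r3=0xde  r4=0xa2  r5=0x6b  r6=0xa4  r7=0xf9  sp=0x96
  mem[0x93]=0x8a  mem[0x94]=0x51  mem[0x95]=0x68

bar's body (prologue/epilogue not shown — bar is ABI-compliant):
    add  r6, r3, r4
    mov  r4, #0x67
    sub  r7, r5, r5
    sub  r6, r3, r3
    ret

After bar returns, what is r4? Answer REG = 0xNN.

prologue: push r6 → mem[0x95]=0xa4, sp=0x95
body[0] add  r6, r3, r4 → r6=0x80
body[1] mov  r4, #0x67 → r4=0x67
body[2] sub  r7, r5, r5 → r7=0x00
body[3] sub  r6, r3, r3 → r6=0x00
epilogue: pop r6=0xa4, sp=0x96
r4 is caller-saved → body value

REG = 0x67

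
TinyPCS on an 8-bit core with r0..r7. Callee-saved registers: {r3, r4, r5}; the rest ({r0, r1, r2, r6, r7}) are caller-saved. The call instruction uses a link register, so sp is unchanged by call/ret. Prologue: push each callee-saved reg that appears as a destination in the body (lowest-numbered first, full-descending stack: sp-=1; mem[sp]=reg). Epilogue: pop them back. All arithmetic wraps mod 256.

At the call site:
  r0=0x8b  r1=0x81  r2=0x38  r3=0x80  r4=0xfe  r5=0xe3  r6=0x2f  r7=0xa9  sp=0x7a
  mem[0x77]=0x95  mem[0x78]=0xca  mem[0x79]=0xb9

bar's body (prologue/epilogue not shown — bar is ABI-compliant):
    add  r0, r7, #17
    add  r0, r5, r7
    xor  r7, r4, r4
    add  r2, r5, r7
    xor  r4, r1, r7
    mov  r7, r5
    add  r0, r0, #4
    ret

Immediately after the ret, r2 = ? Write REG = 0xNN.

prologue: push r4 → mem[0x79]=0xfe, sp=0x79
body[0] add  r0, r7, #17 → r0=0xba
body[1] add  r0, r5, r7 → r0=0x8c
body[2] xor  r7, r4, r4 → r7=0x00
body[3] add  r2, r5, r7 → r2=0xe3
body[4] xor  r4, r1, r7 → r4=0x81
body[5] mov  r7, r5 → r7=0xe3
body[6] add  r0, r0, #4 → r0=0x90
epilogue: pop r4=0xfe, sp=0x7a
r2 is caller-saved → body value

REG = 0xe3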